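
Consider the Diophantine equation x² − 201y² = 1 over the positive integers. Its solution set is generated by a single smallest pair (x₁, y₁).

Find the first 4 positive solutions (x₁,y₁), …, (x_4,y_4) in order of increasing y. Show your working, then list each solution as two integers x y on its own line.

515095 36332
530645718049 37428863080
546665912276384215 38558840456348868
563169756167477608732801 39722931849688611461840

√201 → a₀=14, period (5,1,1,1,2,…,1,5,28); ℓ=14 even so k=13
a_0=14:  p_0=14·1+0=14,  q_0=14·0+1=1
a_1=5:  p_1=5·14+1=71,  q_1=5·1+0=5
a_2=1:  p_2=1·71+14=85,  q_2=1·5+1=6
…
a_7=8:  p_7=8·879+638=7670,  q_7=8·62+45=541
…
a_9=2:  p_9=2·8549+7670=24768,  q_9=2·603+541=1747
a_10=1:  p_10=1·24768+8549=33317,  q_10=1·1747+603=2350
a_11=1:  p_11=1·33317+24768=58085,  q_11=1·2350+1747=4097
a_12=1:  p_12=1·58085+33317=91402,  q_12=1·4097+2350=6447
a_13=5:  p_13=5·91402+58085=515095,  q_13=5·6447+4097=36332
(x₁, y₁) = (515095, 36332);  515095² − 201·36332² = 1 ✓
(515095+36332√201)^2 = 530645718049 + 37428863080√201
(515095+36332√201)^3 = 546665912276384215 + 38558840456348868√201
(515095+36332√201)^4 = 563169756167477608732801 + 39722931849688611461840√201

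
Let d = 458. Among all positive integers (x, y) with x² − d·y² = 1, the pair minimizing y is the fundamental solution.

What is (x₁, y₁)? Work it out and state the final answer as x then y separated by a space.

22899 1070

√458 → a₀=21, period (2,2,42); ℓ=3 odd so k=5
step 0: (21, 1)  from 21·(1,0) + (0,1)
step 1: (43, 2)  from 2·(21,1) + (1,0)
step 2: (107, 5)  from 2·(43,2) + (21,1)
step 3: (4537, 212)  from 42·(107,5) + (43,2)
step 4: (9181, 429)  from 2·(4537,212) + (107,5)
step 5: (22899, 1070)  from 2·(9181,429) + (4537,212)
(x₁, y₁) = (22899, 1070);  22899² − 458·1070² = 1 ✓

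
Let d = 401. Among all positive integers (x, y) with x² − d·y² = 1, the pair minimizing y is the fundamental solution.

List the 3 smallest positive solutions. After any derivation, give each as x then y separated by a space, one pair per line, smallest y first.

801 40
1283201 64080
2055687201 102656120

d=401: √d = [20; 40] (ℓ=1, odd), read p_1/q_1
i=0: a=20 ⇒ p=20, q=1
i=1: a=40 ⇒ p=801, q=40
(x₁, y₁) = (801, 40);  801² − 401·40² = 1 ✓
(801+40√401)^2 = 1283201 + 64080√401
(801+40√401)^3 = 2055687201 + 102656120√401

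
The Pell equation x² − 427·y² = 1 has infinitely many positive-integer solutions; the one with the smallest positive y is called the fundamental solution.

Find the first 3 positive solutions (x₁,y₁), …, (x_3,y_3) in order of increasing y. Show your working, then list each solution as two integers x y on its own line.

62 3
7687 372
953126 46125

√427 = [20; 1,1,1,40, …], period ℓ=4 (even) → k=3
step 0: (20, 1)  from 20·(1,0) + (0,1)
step 1: (21, 1)  from 1·(20,1) + (1,0)
step 2: (41, 2)  from 1·(21,1) + (20,1)
step 3: (62, 3)  from 1·(41,2) + (21,1)
(x₁, y₁) = (62, 3);  62² − 427·3² = 1 ✓
(x_2, y_2) = (62·62 + 427·3·3, 62·3 + 3·62) = (7687, 372)
(x_3, y_3) = (62·7687 + 427·3·372, 62·372 + 3·7687) = (953126, 46125)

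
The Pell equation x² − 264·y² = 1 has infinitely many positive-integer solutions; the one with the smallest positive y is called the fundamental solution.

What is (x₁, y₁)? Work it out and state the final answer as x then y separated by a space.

65 4

d=264: √d = [16; 4,32] (ℓ=2, even), read p_1/q_1
i=0: a=16 ⇒ p=16, q=1
i=1: a=4 ⇒ p=65, q=4
→ (65, 4).  Check: 65²=4225, 264·4²=4224, difference 1.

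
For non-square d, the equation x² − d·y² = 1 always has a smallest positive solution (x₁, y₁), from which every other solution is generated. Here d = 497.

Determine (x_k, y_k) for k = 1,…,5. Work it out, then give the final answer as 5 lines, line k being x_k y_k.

1201887 53912
2889064721537 129592263888
6944658661946678751 311510514535059400
16693389930459326703284737 748800875565868281911712
40127136686692992928199618718687 1799948075862157952969508541688

d=497: √d = [22; 3,2,2,5,6,5,2,2,3,44] (ℓ=10, even), read p_9/q_9
a_0=22:  p_0=22·1+0=22,  q_0=22·0+1=1
…
a_4=5:  p_4=5·379+156=2051,  q_4=5·17+7=92
…
a_7=2:  p_7=2·65476+12685=143637,  q_7=2·2937+569=6443
a_8=2:  p_8=2·143637+65476=352750,  q_8=2·6443+2937=15823
a_9=3:  p_9=3·352750+143637=1201887,  q_9=3·15823+6443=53912
(x₁, y₁) = (1201887, 53912);  1201887² − 497·53912² = 1 ✓
(1201887+53912√497)^2 = 2889064721537 + 129592263888√497
(1201887+53912√497)^3 = 6944658661946678751 + 311510514535059400√497
(1201887+53912√497)^4 = 16693389930459326703284737 + 748800875565868281911712√497
(1201887+53912√497)^5 = 40127136686692992928199618718687 + 1799948075862157952969508541688√497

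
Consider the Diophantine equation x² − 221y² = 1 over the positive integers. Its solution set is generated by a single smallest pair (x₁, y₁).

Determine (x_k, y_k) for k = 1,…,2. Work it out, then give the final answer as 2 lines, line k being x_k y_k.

1665 112
5544449 372960

[14; 1,6,2,6,1,28] for √221; ℓ=6 ⇒ convergent index 5
a_0=14:  p_0=14·1+0=14,  q_0=14·0+1=1
…
a_4=6:  p_4=6·223+104=1442,  q_4=6·15+7=97
a_5=1:  p_5=1·1442+223=1665,  q_5=1·97+15=112
→ (1665, 112).  Check: 1665²=2772225, 221·112²=2772224, difference 1.
(1665+112√221)^2 = 5544449 + 372960√221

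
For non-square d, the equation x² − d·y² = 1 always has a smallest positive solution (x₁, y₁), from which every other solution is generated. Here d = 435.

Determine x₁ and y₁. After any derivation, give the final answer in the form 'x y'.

√435 = [20; 1,5,1,40, …], period ℓ=4 (even) → k=3
k=0  a_k=20  p_k/q_k = 20/1
k=1  a_k=1  p_k/q_k = 21/1
k=2  a_k=5  p_k/q_k = 125/6
k=3  a_k=1  p_k/q_k = 146/7
fundamental: x₁=146, y₁=7  (since 21316 − 435·49 = 1)

146 7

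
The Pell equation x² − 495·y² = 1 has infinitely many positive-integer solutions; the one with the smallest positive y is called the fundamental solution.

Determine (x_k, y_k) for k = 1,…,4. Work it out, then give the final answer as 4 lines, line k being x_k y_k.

√495 = [22; 4,44, …], period ℓ=2 (even) → k=1
a_0=22:  p_0=22·1+0=22,  q_0=22·0+1=1
a_1=4:  p_1=4·22+1=89,  q_1=4·1+0=4
fundamental: x₁=89, y₁=4  (since 7921 − 495·16 = 1)
n=2: (89,4)∘(89,4) = (89·89+495·4·4, 89·4+4·89) = (15841,712)
n=3: (15841,712)∘(89,4) = (89·15841+495·4·712, 89·712+4·15841) = (2819609,126732)
n=4: (2819609,126732)∘(89,4) = (89·2819609+495·4·126732, 89·126732+4·2819609) = (501874561,22557584)

89 4
15841 712
2819609 126732
501874561 22557584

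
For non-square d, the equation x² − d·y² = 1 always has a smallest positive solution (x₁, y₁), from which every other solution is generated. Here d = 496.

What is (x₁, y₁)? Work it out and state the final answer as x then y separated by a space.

√496 → a₀=22, period (3,1,2,4,1,…,1,3,44); ℓ=16 even so k=15
i=0: a=22 ⇒ p=22, q=1
i=1: a=3 ⇒ p=67, q=3
…
i=3: a=2 ⇒ p=245, q=11
i=4: a=4 ⇒ p=1069, q=48
i=5: a=1 ⇒ p=1314, q=59
i=6: a=1 ⇒ p=2383, q=107
…
i=9: a=2 ⇒ p=35166, q=1579
i=10: a=1 ⇒ p=49709, q=2232
i=11: a=1 ⇒ p=84875, q=3811
i=12: a=4 ⇒ p=389209, q=17476
i=13: a=2 ⇒ p=863293, q=38763
i=14: a=1 ⇒ p=1252502, q=56239
i=15: a=3 ⇒ p=4620799, q=207480
→ (4620799, 207480).  Check: 4620799²=21351783398401, 496·207480²=21351783398400, difference 1.

4620799 207480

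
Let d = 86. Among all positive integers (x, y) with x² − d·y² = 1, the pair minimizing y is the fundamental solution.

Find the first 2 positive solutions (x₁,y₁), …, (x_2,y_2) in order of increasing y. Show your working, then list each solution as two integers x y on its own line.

d=86: √d = [9; 3,1,1,1,8,1,1,1,3,18] (ℓ=10, even), read p_9/q_9
a_0=9:  p_0=9·1+0=9,  q_0=9·0+1=1
…
a_3=1:  p_3=1·37+28=65,  q_3=1·4+3=7
a_4=1:  p_4=1·65+37=102,  q_4=1·7+4=11
…
a_8=1:  p_8=1·1864+983=2847,  q_8=1·201+106=307
a_9=3:  p_9=3·2847+1864=10405,  q_9=3·307+201=1122
fundamental: x₁=10405, y₁=1122  (since 108264025 − 86·1258884 = 1)
n=2: (10405,1122)∘(10405,1122) = (10405·10405+86·1122·1122, 10405·1122+1122·10405) = (216528049,23348820)

10405 1122
216528049 23348820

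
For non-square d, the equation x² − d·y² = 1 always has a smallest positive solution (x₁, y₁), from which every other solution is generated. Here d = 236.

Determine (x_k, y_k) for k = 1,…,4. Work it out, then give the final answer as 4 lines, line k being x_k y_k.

561799 36570
631236232801 41089978860
709255768702176199 46168618067101710
796918363201596536611201 51874966922918257173720

d=236: √d = [15; 2,1,3,5,1,6,1,5,3,1,2,30] (ℓ=12, even), read p_11/q_11
i=0: a=15 ⇒ p=15, q=1
…
i=3: a=3 ⇒ p=169, q=11
i=4: a=5 ⇒ p=891, q=58
i=5: a=1 ⇒ p=1060, q=69
…
i=8: a=5 ⇒ p=48806, q=3177
…
i=10: a=1 ⇒ p=203535, q=13249
i=11: a=2 ⇒ p=561799, q=36570
→ (561799, 36570).  Check: 561799²=315618116401, 236·36570²=315618116400, difference 1.
n=2: (561799,36570)∘(561799,36570) = (561799·561799+236·36570·36570, 561799·36570+36570·561799) = (631236232801,41089978860)
n=3: (631236232801,41089978860)∘(561799,36570) = (561799·631236232801+236·36570·41089978860, 561799·41089978860+36570·631236232801) = (709255768702176199,46168618067101710)
n=4: (709255768702176199,46168618067101710)∘(561799,36570) = (561799·709255768702176199+236·36570·46168618067101710, 561799·46168618067101710+36570·709255768702176199) = (796918363201596536611201,51874966922918257173720)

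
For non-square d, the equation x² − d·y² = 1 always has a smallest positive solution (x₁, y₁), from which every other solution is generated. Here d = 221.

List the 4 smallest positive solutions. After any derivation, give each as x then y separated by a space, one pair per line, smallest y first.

√221 = [14; 1,6,2,6,1,28, …], period ℓ=6 (even) → k=5
a_0=14:  p_0=14·1+0=14,  q_0=14·0+1=1
a_1=1:  p_1=1·14+1=15,  q_1=1·1+0=1
…
a_4=6:  p_4=6·223+104=1442,  q_4=6·15+7=97
a_5=1:  p_5=1·1442+223=1665,  q_5=1·97+15=112
fundamental: x₁=1665, y₁=112  (since 2772225 − 221·12544 = 1)
(1665+112√221)^2 = 5544449 + 372960√221
(1665+112√221)^3 = 18463013505 + 1241956688√221
(1665+112√221)^4 = 61481829427201 + 4135715398080√221

1665 112
5544449 372960
18463013505 1241956688
61481829427201 4135715398080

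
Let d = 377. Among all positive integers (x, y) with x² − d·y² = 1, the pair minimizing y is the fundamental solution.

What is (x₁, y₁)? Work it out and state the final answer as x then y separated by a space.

233 12

√377 → a₀=19, period (2,2,2,38); ℓ=4 even so k=3
step 0: (19, 1)  from 19·(1,0) + (0,1)
…
step 2: (97, 5)  from 2·(39,2) + (19,1)
step 3: (233, 12)  from 2·(97,5) + (39,2)
fundamental: x₁=233, y₁=12  (since 54289 − 377·144 = 1)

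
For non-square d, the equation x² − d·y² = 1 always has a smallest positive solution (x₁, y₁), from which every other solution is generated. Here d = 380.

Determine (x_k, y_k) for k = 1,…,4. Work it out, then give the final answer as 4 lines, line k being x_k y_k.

d=380: √d = [19; 2,38] (ℓ=2, even), read p_1/q_1
step 0: (19, 1)  from 19·(1,0) + (0,1)
step 1: (39, 2)  from 2·(19,1) + (1,0)
(x₁, y₁) = (39, 2);  39² − 380·2² = 1 ✓
k=2:  x_2 = 39·39+380·2·2 = 3041,  y_2 = 39·2+2·39 = 156
k=3:  x_3 = 39·3041+380·2·156 = 237159,  y_3 = 39·156+2·3041 = 12166
k=4:  x_4 = 39·237159+380·2·12166 = 18495361,  y_4 = 39·12166+2·237159 = 948792

39 2
3041 156
237159 12166
18495361 948792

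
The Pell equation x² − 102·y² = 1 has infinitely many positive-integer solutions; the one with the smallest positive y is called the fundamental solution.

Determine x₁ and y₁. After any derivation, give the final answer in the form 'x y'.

101 10

[10; 10,20] for √102; ℓ=2 ⇒ convergent index 1
a_0=10:  p_0=10·1+0=10,  q_0=10·0+1=1
a_1=10:  p_1=10·10+1=101,  q_1=10·1+0=10
→ (101, 10).  Check: 101²=10201, 102·10²=10200, difference 1.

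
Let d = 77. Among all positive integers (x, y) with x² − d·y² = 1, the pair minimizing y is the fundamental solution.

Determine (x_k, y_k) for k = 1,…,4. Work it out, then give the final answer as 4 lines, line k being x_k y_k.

√77 → a₀=8, period (1,3,2,3,1,16); ℓ=6 even so k=5
a_0=8:  p_0=8·1+0=8,  q_0=8·0+1=1
…
a_4=3:  p_4=3·79+35=272,  q_4=3·9+4=31
a_5=1:  p_5=1·272+79=351,  q_5=1·31+9=40
→ (351, 40).  Check: 351²=123201, 77·40²=123200, difference 1.
n=2: (351,40)∘(351,40) = (351·351+77·40·40, 351·40+40·351) = (246401,28080)
n=3: (246401,28080)∘(351,40) = (351·246401+77·40·28080, 351·28080+40·246401) = (172973151,19712120)
n=4: (172973151,19712120)∘(351,40) = (351·172973151+77·40·19712120, 351·19712120+40·172973151) = (121426905601,13837880160)

351 40
246401 28080
172973151 19712120
121426905601 13837880160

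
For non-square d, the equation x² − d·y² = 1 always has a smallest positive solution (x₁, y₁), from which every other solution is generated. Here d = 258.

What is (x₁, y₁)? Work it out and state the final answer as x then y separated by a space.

257 16

d=258: √d = [16; 16,32] (ℓ=2, even), read p_1/q_1
i=0: a=16 ⇒ p=16, q=1
i=1: a=16 ⇒ p=257, q=16
fundamental: x₁=257, y₁=16  (since 66049 − 258·256 = 1)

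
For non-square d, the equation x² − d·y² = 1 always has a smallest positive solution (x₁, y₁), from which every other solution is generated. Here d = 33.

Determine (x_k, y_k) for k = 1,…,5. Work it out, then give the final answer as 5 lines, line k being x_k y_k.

23 4
1057 184
48599 8460
2234497 388976
102738263 17884436

d=33: √d = [5; 1,2,1,10] (ℓ=4, even), read p_3/q_3
i=0: a=5 ⇒ p=5, q=1
i=1: a=1 ⇒ p=6, q=1
i=2: a=2 ⇒ p=17, q=3
i=3: a=1 ⇒ p=23, q=4
(x₁, y₁) = (23, 4);  23² − 33·4² = 1 ✓
n=2: (23,4)∘(23,4) = (23·23+33·4·4, 23·4+4·23) = (1057,184)
n=3: (1057,184)∘(23,4) = (23·1057+33·4·184, 23·184+4·1057) = (48599,8460)
n=4: (48599,8460)∘(23,4) = (23·48599+33·4·8460, 23·8460+4·48599) = (2234497,388976)
n=5: (2234497,388976)∘(23,4) = (23·2234497+33·4·388976, 23·388976+4·2234497) = (102738263,17884436)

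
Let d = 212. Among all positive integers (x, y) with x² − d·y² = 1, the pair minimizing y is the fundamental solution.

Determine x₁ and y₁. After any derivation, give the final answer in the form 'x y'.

√212 = [14; 1,1,3,1,1,…,1,1,28, …], period ℓ=14 (even) → k=13
a_0=14:  p_0=14·1+0=14,  q_0=14·0+1=1
…
a_2=1:  p_2=1·15+14=29,  q_2=1·1+1=2
a_3=3:  p_3=3·29+15=102,  q_3=3·2+1=7
a_4=1:  p_4=1·102+29=131,  q_4=1·7+2=9
a_5=1:  p_5=1·131+102=233,  q_5=1·9+7=16
a_6=1:  p_6=1·233+131=364,  q_6=1·16+9=25
a_7=6:  p_7=6·364+233=2417,  q_7=6·25+16=166
a_8=1:  p_8=1·2417+364=2781,  q_8=1·166+25=191
a_9=1:  p_9=1·2781+2417=5198,  q_9=1·191+166=357
a_10=1:  p_10=1·5198+2781=7979,  q_10=1·357+191=548
…
a_12=1:  p_12=1·29135+7979=37114,  q_12=1·2001+548=2549
a_13=1:  p_13=1·37114+29135=66249,  q_13=1·2549+2001=4550
(x₁, y₁) = (66249, 4550);  66249² − 212·4550² = 1 ✓

66249 4550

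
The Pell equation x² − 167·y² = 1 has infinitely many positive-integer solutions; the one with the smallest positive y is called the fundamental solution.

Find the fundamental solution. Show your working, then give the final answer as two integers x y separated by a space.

168 13

d=167: √d = [12; 1,11,1,24] (ℓ=4, even), read p_3/q_3
k=0  a_k=12  p_k/q_k = 12/1
…
k=2  a_k=11  p_k/q_k = 155/12
k=3  a_k=1  p_k/q_k = 168/13
(x₁, y₁) = (168, 13);  168² − 167·13² = 1 ✓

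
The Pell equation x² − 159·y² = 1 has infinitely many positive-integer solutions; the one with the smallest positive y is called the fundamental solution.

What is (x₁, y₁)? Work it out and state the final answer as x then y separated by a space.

[12; 1,1,1,1,3,1,1,1,1,24] for √159; ℓ=10 ⇒ convergent index 9
i=0: a=12 ⇒ p=12, q=1
i=1: a=1 ⇒ p=13, q=1
i=2: a=1 ⇒ p=25, q=2
i=3: a=1 ⇒ p=38, q=3
i=4: a=1 ⇒ p=63, q=5
i=5: a=3 ⇒ p=227, q=18
i=6: a=1 ⇒ p=290, q=23
…
i=8: a=1 ⇒ p=807, q=64
i=9: a=1 ⇒ p=1324, q=105
fundamental: x₁=1324, y₁=105  (since 1752976 − 159·11025 = 1)

1324 105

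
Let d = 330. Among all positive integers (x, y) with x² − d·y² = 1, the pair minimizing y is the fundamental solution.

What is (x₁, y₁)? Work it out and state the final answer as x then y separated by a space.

[18; 6,36] for √330; ℓ=2 ⇒ convergent index 1
a_0=18:  p_0=18·1+0=18,  q_0=18·0+1=1
a_1=6:  p_1=6·18+1=109,  q_1=6·1+0=6
→ (109, 6).  Check: 109²=11881, 330·6²=11880, difference 1.

109 6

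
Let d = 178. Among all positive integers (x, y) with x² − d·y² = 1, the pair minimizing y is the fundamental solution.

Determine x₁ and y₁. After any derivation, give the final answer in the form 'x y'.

√178 = [13; 2,1,12,1,2,26, …], period ℓ=6 (even) → k=5
a_0=13:  p_0=13·1+0=13,  q_0=13·0+1=1
a_1=2:  p_1=2·13+1=27,  q_1=2·1+0=2
a_2=1:  p_2=1·27+13=40,  q_2=1·2+1=3
a_3=12:  p_3=12·40+27=507,  q_3=12·3+2=38
a_4=1:  p_4=1·507+40=547,  q_4=1·38+3=41
a_5=2:  p_5=2·547+507=1601,  q_5=2·41+38=120
(x₁, y₁) = (1601, 120);  1601² − 178·120² = 1 ✓

1601 120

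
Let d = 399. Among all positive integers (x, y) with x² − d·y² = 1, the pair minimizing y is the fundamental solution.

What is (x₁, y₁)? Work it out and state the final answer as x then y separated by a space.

[19; 1,38] for √399; ℓ=2 ⇒ convergent index 1
i=0: a=19 ⇒ p=19, q=1
i=1: a=1 ⇒ p=20, q=1
(x₁, y₁) = (20, 1);  20² − 399·1² = 1 ✓

20 1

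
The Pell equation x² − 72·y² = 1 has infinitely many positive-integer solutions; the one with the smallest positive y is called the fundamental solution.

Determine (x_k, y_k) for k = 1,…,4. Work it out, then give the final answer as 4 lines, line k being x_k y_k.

√72 → a₀=8, period (2,16); ℓ=2 even so k=1
step 0: (8, 1)  from 8·(1,0) + (0,1)
step 1: (17, 2)  from 2·(8,1) + (1,0)
fundamental: x₁=17, y₁=2  (since 289 − 72·4 = 1)
n=2: (17,2)∘(17,2) = (17·17+72·2·2, 17·2+2·17) = (577,68)
n=3: (577,68)∘(17,2) = (17·577+72·2·68, 17·68+2·577) = (19601,2310)
n=4: (19601,2310)∘(17,2) = (17·19601+72·2·2310, 17·2310+2·19601) = (665857,78472)

17 2
577 68
19601 2310
665857 78472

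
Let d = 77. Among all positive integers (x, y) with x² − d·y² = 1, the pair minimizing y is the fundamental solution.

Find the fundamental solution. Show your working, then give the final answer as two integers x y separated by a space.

[8; 1,3,2,3,1,16] for √77; ℓ=6 ⇒ convergent index 5
k=0  a_k=8  p_k/q_k = 8/1
…
k=4  a_k=3  p_k/q_k = 272/31
k=5  a_k=1  p_k/q_k = 351/40
fundamental: x₁=351, y₁=40  (since 123201 − 77·1600 = 1)

351 40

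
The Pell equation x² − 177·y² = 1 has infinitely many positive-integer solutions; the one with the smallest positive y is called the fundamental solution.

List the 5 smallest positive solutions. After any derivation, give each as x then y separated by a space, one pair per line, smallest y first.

√177 = [13; 3,3,2,8,2,3,3,26, …], period ℓ=8 (even) → k=7
i=0: a=13 ⇒ p=13, q=1
…
i=3: a=2 ⇒ p=306, q=23
i=4: a=8 ⇒ p=2581, q=194
i=5: a=2 ⇒ p=5468, q=411
i=6: a=3 ⇒ p=18985, q=1427
i=7: a=3 ⇒ p=62423, q=4692
fundamental: x₁=62423, y₁=4692  (since 3896630929 − 177·22014864 = 1)
n=2: (62423,4692)∘(62423,4692) = (62423·62423+177·4692·4692, 62423·4692+4692·62423) = (7793261857,585777432)
n=3: (7793261857,585777432)∘(62423,4692) = (62423·7793261857+177·4692·585777432, 62423·585777432+4692·7793261857) = (972957569736599,73131969270780)
n=4: (972957569736599,73131969270780)∘(62423,4692) = (62423·972957569736599+177·4692·73131969270780, 62423·73131969270780+4692·972957569736599) = (121469860743542176897,9130233834994022448)
n=5: (121469860743542176897,9130233834994022448)∘(62423,4692) = (62423·121469860743542176897+177·4692·9130233834994022448, 62423·9130233834994022448+4692·121469860743542176897) = (15165026233415309047146263,1139873173290531757272228)

62423 4692
7793261857 585777432
972957569736599 73131969270780
121469860743542176897 9130233834994022448
15165026233415309047146263 1139873173290531757272228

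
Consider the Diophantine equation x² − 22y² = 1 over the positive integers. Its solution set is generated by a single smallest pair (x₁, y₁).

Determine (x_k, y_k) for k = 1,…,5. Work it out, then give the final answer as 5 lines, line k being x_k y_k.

d=22: √d = [4; 1,2,4,2,1,8] (ℓ=6, even), read p_5/q_5
i=0: a=4 ⇒ p=4, q=1
i=1: a=1 ⇒ p=5, q=1
i=2: a=2 ⇒ p=14, q=3
…
i=4: a=2 ⇒ p=136, q=29
i=5: a=1 ⇒ p=197, q=42
fundamental: x₁=197, y₁=42  (since 38809 − 22·1764 = 1)
(197+42√22)^2 = 77617 + 16548√22
(197+42√22)^3 = 30580901 + 6519870√22
(197+42√22)^4 = 12048797377 + 2568812232√22
(197+42√22)^5 = 4747195585637 + 1012105499538√22

197 42
77617 16548
30580901 6519870
12048797377 2568812232
4747195585637 1012105499538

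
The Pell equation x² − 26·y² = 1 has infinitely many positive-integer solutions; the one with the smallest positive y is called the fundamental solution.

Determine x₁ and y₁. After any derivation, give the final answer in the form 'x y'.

51 10

[5; 10] for √26; ℓ=1 ⇒ convergent index 1
a_0=5:  p_0=5·1+0=5,  q_0=5·0+1=1
a_1=10:  p_1=10·5+1=51,  q_1=10·1+0=10
(x₁, y₁) = (51, 10);  51² − 26·10² = 1 ✓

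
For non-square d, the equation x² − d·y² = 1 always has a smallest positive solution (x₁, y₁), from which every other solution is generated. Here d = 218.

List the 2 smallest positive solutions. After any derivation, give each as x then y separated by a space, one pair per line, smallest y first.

126003 8534
31753512017 2150619204

[14; 1,3,3,1,28] for √218; ℓ=5 ⇒ convergent index 9
k=0  a_k=14  p_k/q_k = 14/1
…
k=3  a_k=3  p_k/q_k = 192/13
k=4  a_k=1  p_k/q_k = 251/17
…
k=8  a_k=3  p_k/q_k = 96370/6527
k=9  a_k=1  p_k/q_k = 126003/8534
fundamental: x₁=126003, y₁=8534  (since 15876756009 − 218·72829156 = 1)
n=2: (126003,8534)∘(126003,8534) = (126003·126003+218·8534·8534, 126003·8534+8534·126003) = (31753512017,2150619204)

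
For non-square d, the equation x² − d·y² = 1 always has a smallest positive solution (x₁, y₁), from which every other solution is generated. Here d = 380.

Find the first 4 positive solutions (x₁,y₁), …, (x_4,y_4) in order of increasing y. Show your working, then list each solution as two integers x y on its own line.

39 2
3041 156
237159 12166
18495361 948792

√380 → a₀=19, period (2,38); ℓ=2 even so k=1
i=0: a=19 ⇒ p=19, q=1
i=1: a=2 ⇒ p=39, q=2
fundamental: x₁=39, y₁=2  (since 1521 − 380·4 = 1)
k=2:  x_2 = 39·39+380·2·2 = 3041,  y_2 = 39·2+2·39 = 156
k=3:  x_3 = 39·3041+380·2·156 = 237159,  y_3 = 39·156+2·3041 = 12166
k=4:  x_4 = 39·237159+380·2·12166 = 18495361,  y_4 = 39·12166+2·237159 = 948792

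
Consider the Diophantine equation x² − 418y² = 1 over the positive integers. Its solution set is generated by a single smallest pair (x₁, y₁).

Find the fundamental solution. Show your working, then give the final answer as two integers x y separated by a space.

d=418: √d = [20; 2,4,20,4,2,40] (ℓ=6, even), read p_5/q_5
a_0=20:  p_0=20·1+0=20,  q_0=20·0+1=1
a_1=2:  p_1=2·20+1=41,  q_1=2·1+0=2
…
a_3=20:  p_3=20·184+41=3721,  q_3=20·9+2=182
a_4=4:  p_4=4·3721+184=15068,  q_4=4·182+9=737
a_5=2:  p_5=2·15068+3721=33857,  q_5=2·737+182=1656
→ (33857, 1656).  Check: 33857²=1146296449, 418·1656²=1146296448, difference 1.

33857 1656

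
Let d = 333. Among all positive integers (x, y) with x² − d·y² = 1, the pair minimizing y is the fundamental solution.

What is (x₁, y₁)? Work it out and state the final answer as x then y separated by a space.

√333 = [18; 4,36, …], period ℓ=2 (even) → k=1
step 0: (18, 1)  from 18·(1,0) + (0,1)
step 1: (73, 4)  from 4·(18,1) + (1,0)
(x₁, y₁) = (73, 4);  73² − 333·4² = 1 ✓

73 4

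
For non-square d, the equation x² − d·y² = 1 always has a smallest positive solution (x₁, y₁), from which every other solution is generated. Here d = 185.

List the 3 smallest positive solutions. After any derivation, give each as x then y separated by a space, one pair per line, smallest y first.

9249 680
171088001 12578640
3164785833249 232679682040

√185 = [13; 1,1,1,1,26, …], period ℓ=5 (odd) → k=9
step 0: (13, 1)  from 13·(1,0) + (0,1)
step 1: (14, 1)  from 1·(13,1) + (1,0)
step 2: (27, 2)  from 1·(14,1) + (13,1)
step 3: (41, 3)  from 1·(27,2) + (14,1)
…
step 5: (1809, 133)  from 26·(68,5) + (41,3)
step 6: (1877, 138)  from 1·(1809,133) + (68,5)
step 7: (3686, 271)  from 1·(1877,138) + (1809,133)
step 8: (5563, 409)  from 1·(3686,271) + (1877,138)
step 9: (9249, 680)  from 1·(5563,409) + (3686,271)
fundamental: x₁=9249, y₁=680  (since 85544001 − 185·462400 = 1)
(x_2, y_2) = (9249·9249 + 185·680·680, 9249·680 + 680·9249) = (171088001, 12578640)
(x_3, y_3) = (9249·171088001 + 185·680·12578640, 9249·12578640 + 680·171088001) = (3164785833249, 232679682040)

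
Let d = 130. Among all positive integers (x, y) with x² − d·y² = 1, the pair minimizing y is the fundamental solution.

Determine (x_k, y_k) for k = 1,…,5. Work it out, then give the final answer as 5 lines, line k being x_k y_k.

[11; 2,2,22] for √130; ℓ=3 ⇒ convergent index 5
a_0=11:  p_0=11·1+0=11,  q_0=11·0+1=1
a_1=2:  p_1=2·11+1=23,  q_1=2·1+0=2
a_2=2:  p_2=2·23+11=57,  q_2=2·2+1=5
a_3=22:  p_3=22·57+23=1277,  q_3=22·5+2=112
a_4=2:  p_4=2·1277+57=2611,  q_4=2·112+5=229
a_5=2:  p_5=2·2611+1277=6499,  q_5=2·229+112=570
(x₁, y₁) = (6499, 570);  6499² − 130·570² = 1 ✓
(x_2, y_2) = (6499·6499 + 130·570·570, 6499·570 + 570·6499) = (84474001, 7408860)
(x_3, y_3) = (6499·84474001 + 130·570·7408860, 6499·7408860 + 570·84474001) = (1097993058499, 96300361710)
(x_4, y_4) = (6499·1097993058499 + 130·570·96300361710, 6499·96300361710 + 570·1097993058499) = (14271713689896001, 1251712094097720)
(x_5, y_5) = (6499·14271713689896001 + 130·570·1251712094097720, 6499·1251712094097720 + 570·14271713689896001) = (185503733443275162499, 16269753702781802850)

6499 570
84474001 7408860
1097993058499 96300361710
14271713689896001 1251712094097720
185503733443275162499 16269753702781802850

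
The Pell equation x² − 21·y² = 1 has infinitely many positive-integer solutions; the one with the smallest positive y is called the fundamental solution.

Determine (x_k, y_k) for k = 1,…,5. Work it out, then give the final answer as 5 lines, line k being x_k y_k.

[4; 1,1,2,1,1,8] for √21; ℓ=6 ⇒ convergent index 5
a_0=4:  p_0=4·1+0=4,  q_0=4·0+1=1
a_1=1:  p_1=1·4+1=5,  q_1=1·1+0=1
…
a_3=2:  p_3=2·9+5=23,  q_3=2·2+1=5
a_4=1:  p_4=1·23+9=32,  q_4=1·5+2=7
a_5=1:  p_5=1·32+23=55,  q_5=1·7+5=12
→ (55, 12).  Check: 55²=3025, 21·12²=3024, difference 1.
(x_2, y_2) = (55·55 + 21·12·12, 55·12 + 12·55) = (6049, 1320)
(x_3, y_3) = (55·6049 + 21·12·1320, 55·1320 + 12·6049) = (665335, 145188)
(x_4, y_4) = (55·665335 + 21·12·145188, 55·145188 + 12·665335) = (73180801, 15969360)
(x_5, y_5) = (55·73180801 + 21·12·15969360, 55·15969360 + 12·73180801) = (8049222775, 1756484412)

55 12
6049 1320
665335 145188
73180801 15969360
8049222775 1756484412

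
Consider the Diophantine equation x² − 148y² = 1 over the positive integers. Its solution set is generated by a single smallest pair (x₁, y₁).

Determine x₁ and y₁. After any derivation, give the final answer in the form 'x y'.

73 6

[12; 6,24] for √148; ℓ=2 ⇒ convergent index 1
k=0  a_k=12  p_k/q_k = 12/1
k=1  a_k=6  p_k/q_k = 73/6
fundamental: x₁=73, y₁=6  (since 5329 − 148·36 = 1)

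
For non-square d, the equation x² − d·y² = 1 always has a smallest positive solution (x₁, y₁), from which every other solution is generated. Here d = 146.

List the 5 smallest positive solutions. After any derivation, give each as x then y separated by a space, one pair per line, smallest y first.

[12; 12,24] for √146; ℓ=2 ⇒ convergent index 1
step 0: (12, 1)  from 12·(1,0) + (0,1)
step 1: (145, 12)  from 12·(12,1) + (1,0)
→ (145, 12).  Check: 145²=21025, 146·12²=21024, difference 1.
(x_2, y_2) = (145·145 + 146·12·12, 145·12 + 12·145) = (42049, 3480)
(x_3, y_3) = (145·42049 + 146·12·3480, 145·3480 + 12·42049) = (12194065, 1009188)
(x_4, y_4) = (145·12194065 + 146·12·1009188, 145·1009188 + 12·12194065) = (3536236801, 292661040)
(x_5, y_5) = (145·3536236801 + 146·12·292661040, 145·292661040 + 12·3536236801) = (1025496478225, 84870692412)

145 12
42049 3480
12194065 1009188
3536236801 292661040
1025496478225 84870692412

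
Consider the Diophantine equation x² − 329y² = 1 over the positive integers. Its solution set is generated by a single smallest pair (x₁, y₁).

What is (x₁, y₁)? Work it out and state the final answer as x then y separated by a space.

d=329: √d = [18; 7,4,2,1,1,4,1,1,2,4,7,36] (ℓ=12, even), read p_11/q_11
step 0: (18, 1)  from 18·(1,0) + (0,1)
step 1: (127, 7)  from 7·(18,1) + (1,0)
…
step 3: (1179, 65)  from 2·(526,29) + (127,7)
step 4: (1705, 94)  from 1·(1179,65) + (526,29)
…
step 6: (13241, 730)  from 4·(2884,159) + (1705,94)
step 7: (16125, 889)  from 1·(13241,730) + (2884,159)
step 8: (29366, 1619)  from 1·(16125,889) + (13241,730)
step 9: (74857, 4127)  from 2·(29366,1619) + (16125,889)
step 10: (328794, 18127)  from 4·(74857,4127) + (29366,1619)
step 11: (2376415, 131016)  from 7·(328794,18127) + (74857,4127)
(x₁, y₁) = (2376415, 131016);  2376415² − 329·131016² = 1 ✓

2376415 131016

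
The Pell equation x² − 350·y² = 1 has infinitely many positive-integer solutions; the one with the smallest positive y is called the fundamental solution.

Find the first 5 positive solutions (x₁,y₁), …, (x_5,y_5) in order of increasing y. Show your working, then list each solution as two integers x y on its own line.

√350 = [18; 1,2,2,2,1,36, …], period ℓ=6 (even) → k=5
a_0=18:  p_0=18·1+0=18,  q_0=18·0+1=1
…
a_4=2:  p_4=2·131+56=318,  q_4=2·7+3=17
a_5=1:  p_5=1·318+131=449,  q_5=1·17+7=24
(x₁, y₁) = (449, 24);  449² − 350·24² = 1 ✓
k=2:  x_2 = 449·449+350·24·24 = 403201,  y_2 = 449·24+24·449 = 21552
k=3:  x_3 = 449·403201+350·24·21552 = 362074049,  y_3 = 449·21552+24·403201 = 19353672
k=4:  x_4 = 449·362074049+350·24·19353672 = 325142092801,  y_4 = 449·19353672+24·362074049 = 17379575904
k=5:  x_5 = 449·325142092801+350·24·17379575904 = 291977237261249,  y_5 = 449·17379575904+24·325142092801 = 15606839808120

449 24
403201 21552
362074049 19353672
325142092801 17379575904
291977237261249 15606839808120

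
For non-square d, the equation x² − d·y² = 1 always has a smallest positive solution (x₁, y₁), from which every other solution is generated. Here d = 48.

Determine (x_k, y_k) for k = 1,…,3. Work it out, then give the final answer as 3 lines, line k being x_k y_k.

[6; 1,12] for √48; ℓ=2 ⇒ convergent index 1
k=0  a_k=6  p_k/q_k = 6/1
k=1  a_k=1  p_k/q_k = 7/1
fundamental: x₁=7, y₁=1  (since 49 − 48·1 = 1)
n=2: (7,1)∘(7,1) = (7·7+48·1·1, 7·1+1·7) = (97,14)
n=3: (97,14)∘(7,1) = (7·97+48·1·14, 7·14+1·97) = (1351,195)

7 1
97 14
1351 195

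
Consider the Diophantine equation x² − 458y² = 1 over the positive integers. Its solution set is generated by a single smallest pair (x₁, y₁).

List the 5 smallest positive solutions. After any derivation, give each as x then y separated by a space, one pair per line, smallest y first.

22899 1070
1048728401 49003860
48029663286099 2244278779210
2199662518128033601 102783479481255720
100740143957198019572499 4707277791038270685350

√458 = [21; 2,2,42, …], period ℓ=3 (odd) → k=5
a_0=21:  p_0=21·1+0=21,  q_0=21·0+1=1
…
a_4=2:  p_4=2·4537+107=9181,  q_4=2·212+5=429
a_5=2:  p_5=2·9181+4537=22899,  q_5=2·429+212=1070
→ (22899, 1070).  Check: 22899²=524364201, 458·1070²=524364200, difference 1.
k=2:  x_2 = 22899·22899+458·1070·1070 = 1048728401,  y_2 = 22899·1070+1070·22899 = 49003860
k=3:  x_3 = 22899·1048728401+458·1070·49003860 = 48029663286099,  y_3 = 22899·49003860+1070·1048728401 = 2244278779210
k=4:  x_4 = 22899·48029663286099+458·1070·2244278779210 = 2199662518128033601,  y_4 = 22899·2244278779210+1070·48029663286099 = 102783479481255720
k=5:  x_5 = 22899·2199662518128033601+458·1070·102783479481255720 = 100740143957198019572499,  y_5 = 22899·102783479481255720+1070·2199662518128033601 = 4707277791038270685350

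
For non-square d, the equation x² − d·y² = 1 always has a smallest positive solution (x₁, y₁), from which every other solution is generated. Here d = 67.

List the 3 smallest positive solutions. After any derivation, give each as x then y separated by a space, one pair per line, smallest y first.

48842 5967
4771081927 582880428
466058366908226 56938091722785

[8; 5,2,1,1,7,1,1,2,5,16] for √67; ℓ=10 ⇒ convergent index 9
k=0  a_k=8  p_k/q_k = 8/1
…
k=4  a_k=1  p_k/q_k = 221/27
…
k=6  a_k=1  p_k/q_k = 1899/232
…
k=8  a_k=2  p_k/q_k = 9053/1106
k=9  a_k=5  p_k/q_k = 48842/5967
→ (48842, 5967).  Check: 48842²=2385540964, 67·5967²=2385540963, difference 1.
n=2: (48842,5967)∘(48842,5967) = (48842·48842+67·5967·5967, 48842·5967+5967·48842) = (4771081927,582880428)
n=3: (4771081927,582880428)∘(48842,5967) = (48842·4771081927+67·5967·582880428, 48842·582880428+5967·4771081927) = (466058366908226,56938091722785)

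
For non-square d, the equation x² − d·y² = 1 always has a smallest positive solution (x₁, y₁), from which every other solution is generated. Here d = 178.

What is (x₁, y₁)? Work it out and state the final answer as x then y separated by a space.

√178 → a₀=13, period (2,1,12,1,2,26); ℓ=6 even so k=5
step 0: (13, 1)  from 13·(1,0) + (0,1)
…
step 4: (547, 41)  from 1·(507,38) + (40,3)
step 5: (1601, 120)  from 2·(547,41) + (507,38)
fundamental: x₁=1601, y₁=120  (since 2563201 − 178·14400 = 1)

1601 120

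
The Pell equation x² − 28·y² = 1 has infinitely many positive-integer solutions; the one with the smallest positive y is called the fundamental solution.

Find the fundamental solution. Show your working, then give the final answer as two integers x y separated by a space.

127 24

√28 = [5; 3,2,3,10, …], period ℓ=4 (even) → k=3
step 0: (5, 1)  from 5·(1,0) + (0,1)
…
step 2: (37, 7)  from 2·(16,3) + (5,1)
step 3: (127, 24)  from 3·(37,7) + (16,3)
(x₁, y₁) = (127, 24);  127² − 28·24² = 1 ✓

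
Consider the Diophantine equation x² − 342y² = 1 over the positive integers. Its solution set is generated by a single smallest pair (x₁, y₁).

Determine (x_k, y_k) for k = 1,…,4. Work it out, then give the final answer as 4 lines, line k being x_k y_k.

37 2
2737 148
202501 10950
14982337 810152

[18; 2,36] for √342; ℓ=2 ⇒ convergent index 1
k=0  a_k=18  p_k/q_k = 18/1
k=1  a_k=2  p_k/q_k = 37/2
(x₁, y₁) = (37, 2);  37² − 342·2² = 1 ✓
(37+2√342)^2 = 2737 + 148√342
(37+2√342)^3 = 202501 + 10950√342
(37+2√342)^4 = 14982337 + 810152√342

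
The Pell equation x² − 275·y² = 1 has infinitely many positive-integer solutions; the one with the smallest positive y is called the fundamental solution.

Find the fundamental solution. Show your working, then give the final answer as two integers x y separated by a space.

d=275: √d = [16; 1,1,2,1,1,32] (ℓ=6, even), read p_5/q_5
i=0: a=16 ⇒ p=16, q=1
i=1: a=1 ⇒ p=17, q=1
i=2: a=1 ⇒ p=33, q=2
i=3: a=2 ⇒ p=83, q=5
i=4: a=1 ⇒ p=116, q=7
i=5: a=1 ⇒ p=199, q=12
→ (199, 12).  Check: 199²=39601, 275·12²=39600, difference 1.

199 12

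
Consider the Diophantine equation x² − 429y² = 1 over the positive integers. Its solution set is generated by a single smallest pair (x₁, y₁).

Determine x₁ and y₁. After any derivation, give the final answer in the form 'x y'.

1524095 73584

√429 = [20; 1,2,2,9,1,12,1,9,2,2,1,40, …], period ℓ=12 (even) → k=11
i=0: a=20 ⇒ p=20, q=1
i=1: a=1 ⇒ p=21, q=1
i=2: a=2 ⇒ p=62, q=3
i=3: a=2 ⇒ p=145, q=7
i=4: a=9 ⇒ p=1367, q=66
…
i=6: a=12 ⇒ p=19511, q=942
i=7: a=1 ⇒ p=21023, q=1015
i=8: a=9 ⇒ p=208718, q=10077
i=9: a=2 ⇒ p=438459, q=21169
i=10: a=2 ⇒ p=1085636, q=52415
i=11: a=1 ⇒ p=1524095, q=73584
fundamental: x₁=1524095, y₁=73584  (since 2322865569025 − 429·5414605056 = 1)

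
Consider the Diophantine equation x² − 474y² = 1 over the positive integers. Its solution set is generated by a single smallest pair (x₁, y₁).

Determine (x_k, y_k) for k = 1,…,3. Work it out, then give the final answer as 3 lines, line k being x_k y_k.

√474 = [21; 1,3,2,1,1,…,3,1,42, …], period ℓ=14 (even) → k=13
step 0: (21, 1)  from 21·(1,0) + (0,1)
…
step 5: (479, 22)  from 1·(283,13) + (196,9)
…
step 7: (5051, 232)  from 6·(762,35) + (479,22)
…
step 10: (16677, 766)  from 1·(10864,499) + (5813,267)
…
step 12: (149331, 6859)  from 3·(44218,2031) + (16677,766)
step 13: (193549, 8890)  from 1·(149331,6859) + (44218,2031)
(x₁, y₁) = (193549, 8890);  193549² − 474·8890² = 1 ✓
(x_2, y_2) = (193549·193549 + 474·8890·8890, 193549·8890 + 8890·193549) = (74922430801, 3441301220)
(x_3, y_3) = (193549·74922430801 + 474·8890·3441301220, 193549·3441301220 + 8890·74922430801) = (29002323118011949, 1332120819650670)

193549 8890
74922430801 3441301220
29002323118011949 1332120819650670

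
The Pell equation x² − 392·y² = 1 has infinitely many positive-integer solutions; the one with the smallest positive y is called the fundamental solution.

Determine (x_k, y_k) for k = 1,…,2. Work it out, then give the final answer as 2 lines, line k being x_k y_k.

√392 = [19; 1,3,1,38, …], period ℓ=4 (even) → k=3
a_0=19:  p_0=19·1+0=19,  q_0=19·0+1=1
a_1=1:  p_1=1·19+1=20,  q_1=1·1+0=1
a_2=3:  p_2=3·20+19=79,  q_2=3·1+1=4
a_3=1:  p_3=1·79+20=99,  q_3=1·4+1=5
fundamental: x₁=99, y₁=5  (since 9801 − 392·25 = 1)
k=2:  x_2 = 99·99+392·5·5 = 19601,  y_2 = 99·5+5·99 = 990

99 5
19601 990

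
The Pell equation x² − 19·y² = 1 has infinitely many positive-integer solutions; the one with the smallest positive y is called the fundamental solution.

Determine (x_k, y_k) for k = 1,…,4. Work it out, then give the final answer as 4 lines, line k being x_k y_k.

d=19: √d = [4; 2,1,3,1,2,8] (ℓ=6, even), read p_5/q_5
step 0: (4, 1)  from 4·(1,0) + (0,1)
…
step 2: (13, 3)  from 1·(9,2) + (4,1)
…
step 4: (61, 14)  from 1·(48,11) + (13,3)
step 5: (170, 39)  from 2·(61,14) + (48,11)
fundamental: x₁=170, y₁=39  (since 28900 − 19·1521 = 1)
(x_2, y_2) = (170·170 + 19·39·39, 170·39 + 39·170) = (57799, 13260)
(x_3, y_3) = (170·57799 + 19·39·13260, 170·13260 + 39·57799) = (19651490, 4508361)
(x_4, y_4) = (170·19651490 + 19·39·4508361, 170·4508361 + 39·19651490) = (6681448801, 1532829480)

170 39
57799 13260
19651490 4508361
6681448801 1532829480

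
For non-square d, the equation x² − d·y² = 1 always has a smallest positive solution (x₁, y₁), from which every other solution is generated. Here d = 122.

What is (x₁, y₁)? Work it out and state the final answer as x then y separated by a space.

[11; 22] for √122; ℓ=1 ⇒ convergent index 1
step 0: (11, 1)  from 11·(1,0) + (0,1)
step 1: (243, 22)  from 22·(11,1) + (1,0)
fundamental: x₁=243, y₁=22  (since 59049 − 122·484 = 1)

243 22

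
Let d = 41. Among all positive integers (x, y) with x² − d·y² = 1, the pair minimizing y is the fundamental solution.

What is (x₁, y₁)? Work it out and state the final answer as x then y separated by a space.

2049 320

d=41: √d = [6; 2,2,12] (ℓ=3, odd), read p_5/q_5
i=0: a=6 ⇒ p=6, q=1
i=1: a=2 ⇒ p=13, q=2
…
i=4: a=2 ⇒ p=826, q=129
i=5: a=2 ⇒ p=2049, q=320
fundamental: x₁=2049, y₁=320  (since 4198401 − 41·102400 = 1)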